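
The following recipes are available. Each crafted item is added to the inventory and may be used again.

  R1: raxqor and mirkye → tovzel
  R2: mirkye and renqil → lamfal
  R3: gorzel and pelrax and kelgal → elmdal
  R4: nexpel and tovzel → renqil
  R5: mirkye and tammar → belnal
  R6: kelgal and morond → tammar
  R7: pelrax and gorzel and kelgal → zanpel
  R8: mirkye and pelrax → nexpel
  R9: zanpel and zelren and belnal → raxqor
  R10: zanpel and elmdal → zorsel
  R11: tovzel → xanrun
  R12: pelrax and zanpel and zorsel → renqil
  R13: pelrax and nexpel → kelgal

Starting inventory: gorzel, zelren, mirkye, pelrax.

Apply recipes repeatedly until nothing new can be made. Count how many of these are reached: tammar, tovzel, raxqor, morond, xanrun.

0

tammar would need kelgal and morond (R6), but morond is never obtained.
tovzel would need raxqor and mirkye (R1), but raxqor is never obtained.
raxqor would need zanpel, zelren, and belnal (R9), but belnal is never obtained.
No rule produces morond, and it is not given.
xanrun would need tovzel (R11), but tovzel is never obtained.
None of the 5 are reached.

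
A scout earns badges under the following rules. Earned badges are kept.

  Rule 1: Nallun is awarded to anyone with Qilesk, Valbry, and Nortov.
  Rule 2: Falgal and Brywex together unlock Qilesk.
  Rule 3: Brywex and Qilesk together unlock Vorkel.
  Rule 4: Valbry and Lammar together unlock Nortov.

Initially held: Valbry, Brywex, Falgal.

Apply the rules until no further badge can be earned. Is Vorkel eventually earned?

With Falgal and Brywex, Qilesk is earned (Rule 2).
With Brywex and Qilesk, Vorkel is earned (Rule 3).

Yes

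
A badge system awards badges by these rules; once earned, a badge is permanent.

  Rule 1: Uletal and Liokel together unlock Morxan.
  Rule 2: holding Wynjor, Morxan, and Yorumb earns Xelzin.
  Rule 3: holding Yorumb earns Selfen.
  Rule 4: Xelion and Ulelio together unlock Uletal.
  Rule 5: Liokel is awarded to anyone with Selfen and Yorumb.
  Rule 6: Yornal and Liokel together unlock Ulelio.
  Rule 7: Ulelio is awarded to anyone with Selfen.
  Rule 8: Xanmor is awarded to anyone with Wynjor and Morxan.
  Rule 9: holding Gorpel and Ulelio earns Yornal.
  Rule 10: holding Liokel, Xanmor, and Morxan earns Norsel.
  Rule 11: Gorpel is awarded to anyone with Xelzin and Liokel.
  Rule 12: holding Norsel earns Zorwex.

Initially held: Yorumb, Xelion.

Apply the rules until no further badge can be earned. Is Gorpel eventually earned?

No

Gorpel would need Xelzin and Liokel (Rule 11), but Xelzin is never earned.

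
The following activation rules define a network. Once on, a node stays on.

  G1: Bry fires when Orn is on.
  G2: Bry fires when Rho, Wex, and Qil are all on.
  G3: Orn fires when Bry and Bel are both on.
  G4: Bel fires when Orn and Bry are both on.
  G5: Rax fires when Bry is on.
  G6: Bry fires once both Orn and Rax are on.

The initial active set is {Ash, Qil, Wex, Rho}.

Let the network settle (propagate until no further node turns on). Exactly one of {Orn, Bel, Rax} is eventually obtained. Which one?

Rax

G2: Rho, Wex, and Qil on → Bry on.
Bry is on, so Rax fires (G5).
Bel would need Orn and Bry (G4), but Orn never turns on. Orn would need Bry and Bel (G3), but Bel never turns on.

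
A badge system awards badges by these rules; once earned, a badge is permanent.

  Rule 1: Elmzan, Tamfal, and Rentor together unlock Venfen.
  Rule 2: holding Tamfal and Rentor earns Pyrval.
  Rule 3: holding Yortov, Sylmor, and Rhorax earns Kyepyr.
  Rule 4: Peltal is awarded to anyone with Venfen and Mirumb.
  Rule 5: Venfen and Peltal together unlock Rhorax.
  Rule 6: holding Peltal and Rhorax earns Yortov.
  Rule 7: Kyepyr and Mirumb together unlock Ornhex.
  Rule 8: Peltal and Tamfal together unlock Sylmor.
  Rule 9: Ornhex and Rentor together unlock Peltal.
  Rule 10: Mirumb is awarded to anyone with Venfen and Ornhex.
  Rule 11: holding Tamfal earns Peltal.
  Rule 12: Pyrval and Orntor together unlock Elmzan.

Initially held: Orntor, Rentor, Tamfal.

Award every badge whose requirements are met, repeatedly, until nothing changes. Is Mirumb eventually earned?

No

Mirumb would need Venfen and Ornhex (Rule 10), but Ornhex is never earned.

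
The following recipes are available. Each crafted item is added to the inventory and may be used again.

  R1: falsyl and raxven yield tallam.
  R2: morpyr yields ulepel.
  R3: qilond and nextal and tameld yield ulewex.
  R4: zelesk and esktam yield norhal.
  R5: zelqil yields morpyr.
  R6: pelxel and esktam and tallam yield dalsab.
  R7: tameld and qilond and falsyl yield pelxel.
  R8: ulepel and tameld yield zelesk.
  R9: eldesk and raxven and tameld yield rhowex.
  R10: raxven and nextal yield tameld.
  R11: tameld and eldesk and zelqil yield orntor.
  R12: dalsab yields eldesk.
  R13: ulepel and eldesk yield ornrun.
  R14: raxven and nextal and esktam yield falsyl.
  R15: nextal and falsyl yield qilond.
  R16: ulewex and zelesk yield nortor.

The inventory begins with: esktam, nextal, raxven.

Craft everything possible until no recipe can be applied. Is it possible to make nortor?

nortor would need ulewex and zelesk (R16), but zelesk is never obtained.

No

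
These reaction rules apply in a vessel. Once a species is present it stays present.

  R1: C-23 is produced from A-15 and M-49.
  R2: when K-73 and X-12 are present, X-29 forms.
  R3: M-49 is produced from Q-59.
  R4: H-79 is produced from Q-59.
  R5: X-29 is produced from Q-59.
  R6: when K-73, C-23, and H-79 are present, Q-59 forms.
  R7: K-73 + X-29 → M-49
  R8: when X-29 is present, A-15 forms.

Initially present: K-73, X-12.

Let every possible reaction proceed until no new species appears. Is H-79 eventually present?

H-79 would need Q-59 (R4), but Q-59 never forms.

No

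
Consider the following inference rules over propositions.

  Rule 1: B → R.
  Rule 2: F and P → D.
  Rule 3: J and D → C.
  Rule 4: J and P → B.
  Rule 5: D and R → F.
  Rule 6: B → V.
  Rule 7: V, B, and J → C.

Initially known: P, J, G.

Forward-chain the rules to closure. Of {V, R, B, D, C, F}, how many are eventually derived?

4

From J and P, Rule 4 gives B.
From B, Rule 1 gives R.
B holds, so V follows (Rule 6).
From V, B, and J, Rule 7 gives C.
V: reached.
R: reached.
B: reached.
D would need F and P (Rule 2), but F is never established.
C: reached.
F would need D and R (Rule 5), but D is never established.
Reached: V, R, B, and C — 4 of the 6.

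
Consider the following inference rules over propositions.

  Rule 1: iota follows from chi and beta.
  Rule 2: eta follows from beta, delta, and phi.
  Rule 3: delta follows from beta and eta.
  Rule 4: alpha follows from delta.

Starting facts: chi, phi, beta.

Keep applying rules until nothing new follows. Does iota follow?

Yes

chi and beta hold, so iota follows (Rule 1).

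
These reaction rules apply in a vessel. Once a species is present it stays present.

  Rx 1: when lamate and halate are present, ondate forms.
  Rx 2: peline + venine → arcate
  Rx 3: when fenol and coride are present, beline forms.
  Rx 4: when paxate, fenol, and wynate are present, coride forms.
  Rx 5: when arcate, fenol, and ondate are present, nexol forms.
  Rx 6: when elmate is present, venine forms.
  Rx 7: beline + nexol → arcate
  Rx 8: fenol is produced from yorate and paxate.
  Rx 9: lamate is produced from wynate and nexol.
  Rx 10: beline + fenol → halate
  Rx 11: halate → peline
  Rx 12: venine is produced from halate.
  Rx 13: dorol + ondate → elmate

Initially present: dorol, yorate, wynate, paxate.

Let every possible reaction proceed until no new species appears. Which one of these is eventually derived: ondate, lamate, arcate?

yorate and paxate present → fenol forms (Rx 8).
paxate, fenol, and wynate present → coride forms (Rx 4).
fenol and coride present → beline forms (Rx 3).
beline and fenol present → halate forms (Rx 10).
halate present → peline forms (Rx 11).
halate present → venine forms (Rx 12).
peline and venine present → arcate forms (Rx 2).
ondate would need lamate and halate (Rx 1), but lamate never forms. lamate would need wynate and nexol (Rx 9), but nexol never forms.

arcate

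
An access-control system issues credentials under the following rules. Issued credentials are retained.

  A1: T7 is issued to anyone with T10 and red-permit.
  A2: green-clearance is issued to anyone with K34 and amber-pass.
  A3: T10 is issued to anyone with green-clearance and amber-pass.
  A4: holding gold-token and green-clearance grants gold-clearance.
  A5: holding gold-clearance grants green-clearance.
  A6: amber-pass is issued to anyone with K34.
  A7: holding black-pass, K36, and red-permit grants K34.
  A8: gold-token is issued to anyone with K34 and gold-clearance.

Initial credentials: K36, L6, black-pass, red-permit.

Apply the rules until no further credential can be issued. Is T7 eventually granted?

Holding black-pass, K36, and red-permit grants K34 (A7).
Holding K34 grants amber-pass (A6).
Holding K34 and amber-pass grants green-clearance (A2).
Holding green-clearance and amber-pass grants T10 (A3).
Holding T10 and red-permit grants T7 (A1).

Yes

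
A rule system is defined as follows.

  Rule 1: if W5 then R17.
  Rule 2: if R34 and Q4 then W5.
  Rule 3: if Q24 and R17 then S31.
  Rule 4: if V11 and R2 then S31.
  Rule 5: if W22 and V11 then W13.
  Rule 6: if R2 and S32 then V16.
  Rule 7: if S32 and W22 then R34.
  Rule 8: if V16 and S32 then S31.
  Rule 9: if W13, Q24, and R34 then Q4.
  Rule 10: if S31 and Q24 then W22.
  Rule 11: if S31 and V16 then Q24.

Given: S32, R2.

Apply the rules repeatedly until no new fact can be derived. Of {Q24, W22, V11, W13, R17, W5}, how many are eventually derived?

2

R2 and S32 hold, so V16 follows (Rule 6).
From V16 and S32, Rule 8 gives S31.
From S31 and V16, Rule 11 gives Q24.
From S31 and Q24, Rule 10 gives W22.
Q24: reached.
W22: reached.
No rule produces V11, and it is not given.
W13 would need W22 and V11 (Rule 5), but V11 is never established.
R17 would need W5 (Rule 1), but W5 is never established.
W5 would need R34 and Q4 (Rule 2), but Q4 is never established.
Reached: Q24 and W22 — 2 of the 6.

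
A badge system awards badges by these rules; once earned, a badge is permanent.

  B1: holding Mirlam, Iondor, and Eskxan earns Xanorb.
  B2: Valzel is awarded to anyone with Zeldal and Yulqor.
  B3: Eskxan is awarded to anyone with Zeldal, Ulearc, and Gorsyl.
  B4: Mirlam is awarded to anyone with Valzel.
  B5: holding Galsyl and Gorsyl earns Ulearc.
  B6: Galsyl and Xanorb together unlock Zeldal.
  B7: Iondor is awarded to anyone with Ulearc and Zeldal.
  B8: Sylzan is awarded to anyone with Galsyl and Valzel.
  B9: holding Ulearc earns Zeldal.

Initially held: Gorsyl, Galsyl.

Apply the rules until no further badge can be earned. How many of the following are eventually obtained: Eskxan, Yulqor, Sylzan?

With Galsyl and Gorsyl, Ulearc is earned (B5).
With Ulearc, Zeldal is earned (B9).
With Zeldal, Ulearc, and Gorsyl, Eskxan is earned (B3).
Eskxan: reached.
No rule produces Yulqor, and it is not given.
Sylzan would need Galsyl and Valzel (B8), but Valzel is never earned.
Reached: Eskxan — 1 of the 3.

1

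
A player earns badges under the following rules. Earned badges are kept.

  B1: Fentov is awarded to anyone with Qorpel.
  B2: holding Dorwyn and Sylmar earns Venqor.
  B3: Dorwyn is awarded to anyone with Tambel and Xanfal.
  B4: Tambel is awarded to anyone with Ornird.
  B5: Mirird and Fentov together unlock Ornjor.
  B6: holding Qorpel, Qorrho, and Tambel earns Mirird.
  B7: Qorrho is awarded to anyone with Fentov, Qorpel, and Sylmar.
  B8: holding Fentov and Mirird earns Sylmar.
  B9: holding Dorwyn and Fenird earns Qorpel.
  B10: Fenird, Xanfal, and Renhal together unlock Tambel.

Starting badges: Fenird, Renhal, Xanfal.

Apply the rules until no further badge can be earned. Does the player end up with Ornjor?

Ornjor would need Mirird and Fentov (B5), but Mirird is never earned.

No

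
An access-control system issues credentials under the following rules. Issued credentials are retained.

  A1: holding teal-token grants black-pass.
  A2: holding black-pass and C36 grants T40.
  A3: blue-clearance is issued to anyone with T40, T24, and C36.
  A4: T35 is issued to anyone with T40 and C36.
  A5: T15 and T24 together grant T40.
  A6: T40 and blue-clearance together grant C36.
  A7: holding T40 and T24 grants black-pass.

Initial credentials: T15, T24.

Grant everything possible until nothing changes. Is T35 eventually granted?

T35 would need T40 and C36 (A4), but C36 is never granted.

No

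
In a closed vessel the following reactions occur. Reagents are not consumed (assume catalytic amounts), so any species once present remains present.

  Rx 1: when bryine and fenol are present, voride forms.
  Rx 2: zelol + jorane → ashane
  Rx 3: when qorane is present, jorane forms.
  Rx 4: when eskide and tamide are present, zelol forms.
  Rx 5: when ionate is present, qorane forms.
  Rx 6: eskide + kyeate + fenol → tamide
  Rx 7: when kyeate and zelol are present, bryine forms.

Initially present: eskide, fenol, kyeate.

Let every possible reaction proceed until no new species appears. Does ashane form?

ashane would need zelol and jorane (Rx 2), but jorane never forms.

No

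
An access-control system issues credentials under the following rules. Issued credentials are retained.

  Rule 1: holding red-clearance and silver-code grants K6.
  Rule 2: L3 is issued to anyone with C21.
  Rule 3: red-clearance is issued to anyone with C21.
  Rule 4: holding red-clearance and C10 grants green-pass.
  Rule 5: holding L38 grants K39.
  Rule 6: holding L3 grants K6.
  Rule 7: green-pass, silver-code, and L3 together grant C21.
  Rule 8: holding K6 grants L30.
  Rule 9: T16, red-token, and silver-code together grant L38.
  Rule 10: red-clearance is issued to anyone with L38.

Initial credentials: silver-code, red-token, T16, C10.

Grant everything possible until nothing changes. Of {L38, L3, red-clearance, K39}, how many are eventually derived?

Holding T16, red-token, and silver-code grants L38 (Rule 9).
Holding L38 grants red-clearance (Rule 10).
Holding L38 grants K39 (Rule 5).
L38: reached.
L3 would need C21 (Rule 2), but C21 is never granted.
red-clearance: reached.
K39: reached.
Reached: L38, red-clearance, and K39 — 3 of the 4.

3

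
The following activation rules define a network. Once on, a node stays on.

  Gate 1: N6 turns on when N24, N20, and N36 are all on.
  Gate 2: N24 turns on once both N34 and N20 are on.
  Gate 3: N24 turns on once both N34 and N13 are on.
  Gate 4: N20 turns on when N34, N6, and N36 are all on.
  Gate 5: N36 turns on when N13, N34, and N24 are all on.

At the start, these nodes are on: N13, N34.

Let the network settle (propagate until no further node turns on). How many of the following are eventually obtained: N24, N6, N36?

2

N34 and N13 are on, so N24 turns on (Gate 3).
Gate 5: N13, N34, and N24 on → N36 on.
N24: reached.
N6 would need N24, N20, and N36 (Gate 1), but N20 never turns on.
N36: reached.
Reached: N24 and N36 — 2 of the 3.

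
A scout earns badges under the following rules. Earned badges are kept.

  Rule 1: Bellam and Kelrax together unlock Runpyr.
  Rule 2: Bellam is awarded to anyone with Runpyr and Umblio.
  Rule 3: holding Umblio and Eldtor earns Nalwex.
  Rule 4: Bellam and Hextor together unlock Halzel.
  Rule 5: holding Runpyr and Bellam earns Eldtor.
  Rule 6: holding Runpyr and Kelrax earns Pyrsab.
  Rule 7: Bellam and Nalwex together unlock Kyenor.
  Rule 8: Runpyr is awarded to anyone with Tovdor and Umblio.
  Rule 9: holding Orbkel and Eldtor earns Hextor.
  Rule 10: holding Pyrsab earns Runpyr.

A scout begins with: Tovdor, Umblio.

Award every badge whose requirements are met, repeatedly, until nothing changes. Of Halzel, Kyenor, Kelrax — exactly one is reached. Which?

With Tovdor and Umblio, Runpyr is earned (Rule 8).
With Runpyr and Umblio, Bellam is earned (Rule 2).
With Runpyr and Bellam, Eldtor is earned (Rule 5).
With Umblio and Eldtor, Nalwex is earned (Rule 3).
With Bellam and Nalwex, Kyenor is earned (Rule 7).
No rule produces Kelrax, and it is not given. Halzel would need Bellam and Hextor (Rule 4), but Hextor is never earned.

Kyenor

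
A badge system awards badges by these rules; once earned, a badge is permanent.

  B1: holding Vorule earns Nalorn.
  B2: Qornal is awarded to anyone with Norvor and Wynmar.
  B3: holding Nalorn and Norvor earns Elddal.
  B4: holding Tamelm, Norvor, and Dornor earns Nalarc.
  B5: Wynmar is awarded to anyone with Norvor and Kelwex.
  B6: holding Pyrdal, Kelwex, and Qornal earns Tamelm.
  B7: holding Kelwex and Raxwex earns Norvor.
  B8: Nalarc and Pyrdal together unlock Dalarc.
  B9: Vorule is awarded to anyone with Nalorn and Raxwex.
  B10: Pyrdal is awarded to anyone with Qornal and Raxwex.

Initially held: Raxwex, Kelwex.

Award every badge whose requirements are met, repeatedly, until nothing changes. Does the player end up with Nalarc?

Nalarc would need Tamelm, Norvor, and Dornor (B4), but Dornor is never earned.

No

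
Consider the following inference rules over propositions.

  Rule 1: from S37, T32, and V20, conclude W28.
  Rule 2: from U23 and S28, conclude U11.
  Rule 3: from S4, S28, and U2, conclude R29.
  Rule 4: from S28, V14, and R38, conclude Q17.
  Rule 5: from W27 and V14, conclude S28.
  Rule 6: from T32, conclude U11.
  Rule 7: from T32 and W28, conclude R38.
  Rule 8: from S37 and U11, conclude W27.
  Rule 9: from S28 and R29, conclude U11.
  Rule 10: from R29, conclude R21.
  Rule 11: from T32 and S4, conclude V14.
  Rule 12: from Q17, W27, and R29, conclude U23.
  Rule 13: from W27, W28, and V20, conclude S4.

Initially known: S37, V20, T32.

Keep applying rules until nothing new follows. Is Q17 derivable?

S37, T32, and V20 hold, so W28 follows (Rule 1).
T32 holds, so U11 follows (Rule 6).
S37 and U11 hold, so W27 follows (Rule 8).
T32 and W28 hold, so R38 follows (Rule 7).
From W27, W28, and V20, Rule 13 gives S4.
From T32 and S4, Rule 11 gives V14.
W27 and V14 hold, so S28 follows (Rule 5).
From S28, V14, and R38, Rule 4 gives Q17.

Yes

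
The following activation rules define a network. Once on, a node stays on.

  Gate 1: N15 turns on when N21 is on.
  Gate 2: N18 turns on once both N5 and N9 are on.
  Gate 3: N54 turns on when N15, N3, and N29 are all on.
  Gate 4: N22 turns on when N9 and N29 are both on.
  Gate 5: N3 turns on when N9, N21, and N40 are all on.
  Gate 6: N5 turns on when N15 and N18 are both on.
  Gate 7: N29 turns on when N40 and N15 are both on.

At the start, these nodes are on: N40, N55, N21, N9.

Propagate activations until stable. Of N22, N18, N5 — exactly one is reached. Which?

N21 is on, so N15 turns on (Gate 1).
Gate 7: N40 and N15 on → N29 on.
Gate 4: N9 and N29 on → N22 on.
N18 would need N5 and N9 (Gate 2), but N5 never turns on. N5 would need N15 and N18 (Gate 6), but N18 never turns on.

N22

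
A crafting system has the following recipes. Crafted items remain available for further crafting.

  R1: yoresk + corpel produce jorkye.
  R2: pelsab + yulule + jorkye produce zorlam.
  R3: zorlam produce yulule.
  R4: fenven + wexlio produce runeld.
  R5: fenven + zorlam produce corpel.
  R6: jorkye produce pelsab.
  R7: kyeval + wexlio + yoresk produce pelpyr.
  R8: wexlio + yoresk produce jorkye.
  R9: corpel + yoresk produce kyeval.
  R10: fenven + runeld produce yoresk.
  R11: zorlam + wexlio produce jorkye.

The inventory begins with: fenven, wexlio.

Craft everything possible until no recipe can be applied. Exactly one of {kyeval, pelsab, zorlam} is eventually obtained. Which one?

pelsab

fenven + wexlio → runeld (R4).
Using R10, fenven and runeld make yoresk.
wexlio + yoresk → jorkye (R8).
jorkye → pelsab (R6).
zorlam would need pelsab, yulule, and jorkye (R2), but yulule is never obtained. kyeval would need corpel and yoresk (R9), but corpel is never obtained.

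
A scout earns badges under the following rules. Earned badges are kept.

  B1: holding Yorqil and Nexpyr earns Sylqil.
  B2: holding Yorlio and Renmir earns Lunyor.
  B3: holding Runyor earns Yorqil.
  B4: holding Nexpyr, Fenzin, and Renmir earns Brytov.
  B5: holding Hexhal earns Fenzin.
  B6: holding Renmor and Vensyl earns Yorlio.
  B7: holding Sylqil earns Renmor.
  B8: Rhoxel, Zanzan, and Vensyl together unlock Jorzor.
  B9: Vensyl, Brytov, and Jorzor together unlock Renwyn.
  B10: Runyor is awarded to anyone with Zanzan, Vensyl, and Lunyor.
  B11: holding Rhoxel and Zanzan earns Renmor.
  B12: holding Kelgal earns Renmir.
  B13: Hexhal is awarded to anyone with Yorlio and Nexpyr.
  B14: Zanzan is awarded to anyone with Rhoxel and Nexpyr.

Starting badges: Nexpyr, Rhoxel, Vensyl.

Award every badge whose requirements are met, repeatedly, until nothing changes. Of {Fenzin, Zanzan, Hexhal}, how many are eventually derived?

With Rhoxel and Nexpyr, Zanzan is earned (B14).
With Rhoxel and Zanzan, Renmor is earned (B11).
With Renmor and Vensyl, Yorlio is earned (B6).
With Yorlio and Nexpyr, Hexhal is earned (B13).
With Hexhal, Fenzin is earned (B5).
Fenzin: reached.
Zanzan: reached.
Hexhal: reached.
All 3 are reached.

3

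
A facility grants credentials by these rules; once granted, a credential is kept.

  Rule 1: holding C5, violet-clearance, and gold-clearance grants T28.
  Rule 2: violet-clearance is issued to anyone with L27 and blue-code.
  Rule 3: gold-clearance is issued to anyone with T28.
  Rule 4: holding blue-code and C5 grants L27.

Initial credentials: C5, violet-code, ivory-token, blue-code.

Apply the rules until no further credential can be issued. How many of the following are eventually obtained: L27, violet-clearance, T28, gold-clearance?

Holding blue-code and C5 grants L27 (Rule 4).
Holding L27 and blue-code grants violet-clearance (Rule 2).
L27: reached.
violet-clearance: reached.
T28 would need C5, violet-clearance, and gold-clearance (Rule 1), but gold-clearance is never granted.
gold-clearance would need T28 (Rule 3), but T28 is never granted.
Reached: L27 and violet-clearance — 2 of the 4.

2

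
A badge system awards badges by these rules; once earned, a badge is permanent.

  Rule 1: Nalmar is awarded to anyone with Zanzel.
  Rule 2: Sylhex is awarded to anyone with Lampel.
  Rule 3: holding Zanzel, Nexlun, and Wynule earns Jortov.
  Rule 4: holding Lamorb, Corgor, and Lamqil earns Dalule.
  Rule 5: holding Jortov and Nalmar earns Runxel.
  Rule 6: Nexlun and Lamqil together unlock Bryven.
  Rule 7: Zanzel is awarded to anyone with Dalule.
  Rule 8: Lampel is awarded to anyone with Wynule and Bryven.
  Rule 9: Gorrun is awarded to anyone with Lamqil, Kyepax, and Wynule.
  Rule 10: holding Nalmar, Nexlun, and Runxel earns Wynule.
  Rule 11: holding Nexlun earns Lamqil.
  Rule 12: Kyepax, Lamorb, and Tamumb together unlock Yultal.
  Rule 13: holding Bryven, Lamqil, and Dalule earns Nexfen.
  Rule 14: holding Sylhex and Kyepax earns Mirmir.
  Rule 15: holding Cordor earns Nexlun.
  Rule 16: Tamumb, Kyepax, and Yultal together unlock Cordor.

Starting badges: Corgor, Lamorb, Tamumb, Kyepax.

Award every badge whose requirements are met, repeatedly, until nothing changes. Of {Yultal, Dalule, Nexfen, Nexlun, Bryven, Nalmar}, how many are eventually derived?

6

With Kyepax, Lamorb, and Tamumb, Yultal is earned (Rule 12).
With Tamumb, Kyepax, and Yultal, Cordor is earned (Rule 16).
With Cordor, Nexlun is earned (Rule 15).
With Nexlun, Lamqil is earned (Rule 11).
With Lamorb, Corgor, and Lamqil, Dalule is earned (Rule 4).
With Nexlun and Lamqil, Bryven is earned (Rule 6).
With Bryven, Lamqil, and Dalule, Nexfen is earned (Rule 13).
With Dalule, Zanzel is earned (Rule 7).
With Zanzel, Nalmar is earned (Rule 1).
Yultal: reached.
Dalule: reached.
Nexfen: reached.
Nexlun: reached.
Bryven: reached.
Nalmar: reached.
All 6 are reached.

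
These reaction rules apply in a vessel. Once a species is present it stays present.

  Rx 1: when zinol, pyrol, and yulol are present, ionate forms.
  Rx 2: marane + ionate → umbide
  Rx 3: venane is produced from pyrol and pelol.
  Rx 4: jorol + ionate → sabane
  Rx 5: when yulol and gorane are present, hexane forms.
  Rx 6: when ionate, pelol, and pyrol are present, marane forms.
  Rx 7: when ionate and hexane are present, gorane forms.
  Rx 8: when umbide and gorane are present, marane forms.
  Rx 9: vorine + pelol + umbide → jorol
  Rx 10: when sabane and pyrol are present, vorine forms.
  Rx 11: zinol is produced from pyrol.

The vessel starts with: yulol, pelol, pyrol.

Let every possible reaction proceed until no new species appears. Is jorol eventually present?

No

jorol would need vorine, pelol, and umbide (Rx 9), but vorine never forms.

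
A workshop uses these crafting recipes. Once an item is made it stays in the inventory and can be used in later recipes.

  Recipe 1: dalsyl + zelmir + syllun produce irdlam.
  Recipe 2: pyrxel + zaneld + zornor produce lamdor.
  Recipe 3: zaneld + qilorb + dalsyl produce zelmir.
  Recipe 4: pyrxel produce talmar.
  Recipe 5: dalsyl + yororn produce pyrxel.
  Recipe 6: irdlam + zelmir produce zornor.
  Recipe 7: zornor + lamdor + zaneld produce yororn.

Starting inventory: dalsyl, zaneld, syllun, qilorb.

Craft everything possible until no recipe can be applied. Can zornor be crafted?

Using Recipe 3, zaneld, qilorb, and dalsyl make zelmir.
dalsyl + zelmir + syllun → irdlam (Recipe 1).
irdlam + zelmir → zornor (Recipe 6).

Yes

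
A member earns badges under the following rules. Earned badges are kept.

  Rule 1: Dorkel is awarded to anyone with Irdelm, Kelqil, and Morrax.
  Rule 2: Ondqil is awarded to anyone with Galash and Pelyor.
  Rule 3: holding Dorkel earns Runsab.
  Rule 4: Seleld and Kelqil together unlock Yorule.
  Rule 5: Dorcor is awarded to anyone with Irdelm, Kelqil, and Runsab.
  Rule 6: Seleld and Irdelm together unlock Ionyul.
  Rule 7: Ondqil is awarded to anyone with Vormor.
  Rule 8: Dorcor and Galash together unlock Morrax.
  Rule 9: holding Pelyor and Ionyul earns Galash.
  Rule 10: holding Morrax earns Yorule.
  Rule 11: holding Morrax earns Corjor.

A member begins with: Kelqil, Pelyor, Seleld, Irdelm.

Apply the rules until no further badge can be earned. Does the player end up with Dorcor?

Dorcor would need Irdelm, Kelqil, and Runsab (Rule 5), but Runsab is never earned.

No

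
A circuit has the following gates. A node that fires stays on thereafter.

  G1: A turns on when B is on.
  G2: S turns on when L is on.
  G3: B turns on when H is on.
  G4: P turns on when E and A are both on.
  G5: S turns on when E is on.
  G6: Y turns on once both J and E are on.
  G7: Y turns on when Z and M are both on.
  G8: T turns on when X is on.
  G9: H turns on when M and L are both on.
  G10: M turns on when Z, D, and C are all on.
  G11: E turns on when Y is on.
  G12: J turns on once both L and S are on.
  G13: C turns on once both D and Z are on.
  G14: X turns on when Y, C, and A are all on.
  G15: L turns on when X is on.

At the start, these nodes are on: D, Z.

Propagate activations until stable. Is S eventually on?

Yes

D and Z are on, so C turns on (G13).
Z, D, and C are on, so M turns on (G10).
G7: Z and M on → Y on.
Y is on, so E turns on (G11).
E is on, so S turns on (G5).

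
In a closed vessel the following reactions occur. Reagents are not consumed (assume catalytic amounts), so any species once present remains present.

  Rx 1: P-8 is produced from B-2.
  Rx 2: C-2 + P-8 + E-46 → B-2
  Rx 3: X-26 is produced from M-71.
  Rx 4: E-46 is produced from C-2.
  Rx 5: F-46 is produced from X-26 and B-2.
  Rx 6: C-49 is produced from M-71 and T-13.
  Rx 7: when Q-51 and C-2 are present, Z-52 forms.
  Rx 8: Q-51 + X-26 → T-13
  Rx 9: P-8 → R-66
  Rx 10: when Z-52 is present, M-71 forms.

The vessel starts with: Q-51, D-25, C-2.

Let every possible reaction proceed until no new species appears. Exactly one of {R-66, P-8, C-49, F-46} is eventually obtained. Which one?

C-49

Q-51 and C-2 present → Z-52 forms (Rx 7).
Z-52 present → M-71 forms (Rx 10).
M-71 present → X-26 forms (Rx 3).
Q-51 and X-26 present → T-13 forms (Rx 8).
M-71 and T-13 present → C-49 forms (Rx 6).
P-8 would need B-2 (Rx 1), but B-2 never forms. R-66 would need P-8 (Rx 9), but P-8 never forms. F-46 would need X-26 and B-2 (Rx 5), but B-2 never forms.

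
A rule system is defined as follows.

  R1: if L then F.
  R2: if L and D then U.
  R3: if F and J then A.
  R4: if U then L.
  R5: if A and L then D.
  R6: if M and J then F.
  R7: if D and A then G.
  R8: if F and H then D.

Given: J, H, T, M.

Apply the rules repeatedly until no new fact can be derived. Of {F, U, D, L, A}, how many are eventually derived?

From M and J, R6 gives F.
F and J hold, so A follows (R3).
From F and H, R8 gives D.
F: reached.
U would need L and D (R2), but L is never established.
D: reached.
L would need U (R4), but U is never established.
A: reached.
Reached: F, D, and A — 3 of the 5.

3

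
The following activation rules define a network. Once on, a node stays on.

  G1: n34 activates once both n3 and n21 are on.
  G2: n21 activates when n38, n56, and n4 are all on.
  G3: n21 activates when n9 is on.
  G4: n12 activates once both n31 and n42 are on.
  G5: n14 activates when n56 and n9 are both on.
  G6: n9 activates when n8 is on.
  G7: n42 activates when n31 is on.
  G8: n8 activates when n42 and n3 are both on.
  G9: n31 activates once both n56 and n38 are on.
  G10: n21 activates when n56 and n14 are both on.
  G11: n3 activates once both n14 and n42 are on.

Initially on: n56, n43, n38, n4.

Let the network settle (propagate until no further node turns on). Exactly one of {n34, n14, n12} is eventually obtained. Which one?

n56 and n38 are on, so n31 activates (G9).
n31 is on, so n42 activates (G7).
n31 and n42 are on, so n12 activates (G4).
n14 would need n56 and n9 (G5), but n9 never turns on. n34 would need n3 and n21 (G1), but n3 never turns on.

n12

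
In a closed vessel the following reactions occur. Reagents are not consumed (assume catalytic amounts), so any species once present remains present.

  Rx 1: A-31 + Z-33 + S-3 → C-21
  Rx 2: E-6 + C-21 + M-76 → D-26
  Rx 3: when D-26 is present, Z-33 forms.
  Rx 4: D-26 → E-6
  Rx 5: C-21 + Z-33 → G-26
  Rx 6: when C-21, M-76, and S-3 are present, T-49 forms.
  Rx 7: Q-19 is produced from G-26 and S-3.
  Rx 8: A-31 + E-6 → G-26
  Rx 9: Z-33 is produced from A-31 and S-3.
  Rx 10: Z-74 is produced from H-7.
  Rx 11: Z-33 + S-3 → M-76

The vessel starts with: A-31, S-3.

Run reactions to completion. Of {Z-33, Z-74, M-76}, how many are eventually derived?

A-31 and S-3 present → Z-33 forms (Rx 9).
Z-33 and S-3 present → M-76 forms (Rx 11).
Z-33: reached.
Z-74 would need H-7 (Rx 10), but H-7 never forms.
M-76: reached.
Reached: Z-33 and M-76 — 2 of the 3.

2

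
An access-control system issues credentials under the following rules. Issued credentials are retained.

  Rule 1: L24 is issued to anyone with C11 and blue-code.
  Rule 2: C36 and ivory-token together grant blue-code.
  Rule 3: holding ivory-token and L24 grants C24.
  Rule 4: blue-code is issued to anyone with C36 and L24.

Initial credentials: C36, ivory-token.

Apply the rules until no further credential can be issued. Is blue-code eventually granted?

Yes

Holding C36 and ivory-token grants blue-code (Rule 2).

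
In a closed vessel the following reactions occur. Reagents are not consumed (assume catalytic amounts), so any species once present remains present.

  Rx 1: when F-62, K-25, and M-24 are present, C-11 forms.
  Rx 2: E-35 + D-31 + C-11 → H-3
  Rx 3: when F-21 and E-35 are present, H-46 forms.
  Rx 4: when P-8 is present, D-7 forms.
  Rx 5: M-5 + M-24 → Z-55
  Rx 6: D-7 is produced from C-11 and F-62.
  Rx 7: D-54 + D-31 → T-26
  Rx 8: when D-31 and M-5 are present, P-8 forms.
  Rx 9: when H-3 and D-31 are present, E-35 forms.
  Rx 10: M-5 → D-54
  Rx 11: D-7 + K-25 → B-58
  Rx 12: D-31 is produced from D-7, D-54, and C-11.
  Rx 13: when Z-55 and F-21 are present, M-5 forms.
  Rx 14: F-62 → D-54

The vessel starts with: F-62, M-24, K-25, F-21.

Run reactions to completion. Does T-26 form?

Yes

F-62 present → D-54 forms (Rx 14).
F-62, K-25, and M-24 present → C-11 forms (Rx 1).
C-11 and F-62 present → D-7 forms (Rx 6).
D-7, D-54, and C-11 present → D-31 forms (Rx 12).
D-54 and D-31 present → T-26 forms (Rx 7).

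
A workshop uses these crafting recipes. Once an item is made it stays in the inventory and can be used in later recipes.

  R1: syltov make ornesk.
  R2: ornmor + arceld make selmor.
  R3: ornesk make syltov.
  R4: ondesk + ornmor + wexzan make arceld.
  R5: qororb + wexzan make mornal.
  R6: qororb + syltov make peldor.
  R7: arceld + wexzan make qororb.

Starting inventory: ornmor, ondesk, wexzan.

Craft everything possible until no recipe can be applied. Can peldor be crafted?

peldor would need qororb and syltov (R6), but syltov is never obtained.

No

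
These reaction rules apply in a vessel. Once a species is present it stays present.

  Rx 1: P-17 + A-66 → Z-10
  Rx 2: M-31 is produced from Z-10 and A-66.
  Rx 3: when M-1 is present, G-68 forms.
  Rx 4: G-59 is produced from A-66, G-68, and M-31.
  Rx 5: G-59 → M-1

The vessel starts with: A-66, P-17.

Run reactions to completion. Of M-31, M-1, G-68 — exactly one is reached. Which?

P-17 and A-66 present → Z-10 forms (Rx 1).
Z-10 and A-66 present → M-31 forms (Rx 2).
G-68 would need M-1 (Rx 3), but M-1 never forms. M-1 would need G-59 (Rx 5), but G-59 never forms.

M-31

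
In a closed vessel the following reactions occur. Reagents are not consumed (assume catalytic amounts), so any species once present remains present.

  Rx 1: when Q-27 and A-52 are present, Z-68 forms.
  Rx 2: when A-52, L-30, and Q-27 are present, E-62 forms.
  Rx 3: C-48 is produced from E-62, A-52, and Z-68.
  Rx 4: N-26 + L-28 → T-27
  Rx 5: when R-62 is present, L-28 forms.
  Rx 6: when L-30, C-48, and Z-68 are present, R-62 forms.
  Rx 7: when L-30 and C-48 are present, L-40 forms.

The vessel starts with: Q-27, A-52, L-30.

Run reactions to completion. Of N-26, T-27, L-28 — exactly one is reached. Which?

L-28

Q-27 and A-52 present → Z-68 forms (Rx 1).
A-52, L-30, and Q-27 present → E-62 forms (Rx 2).
E-62, A-52, and Z-68 present → C-48 forms (Rx 3).
L-30, C-48, and Z-68 present → R-62 forms (Rx 6).
R-62 present → L-28 forms (Rx 5).
T-27 would need N-26 and L-28 (Rx 4), but N-26 never forms. No rule produces N-26, and it is not given.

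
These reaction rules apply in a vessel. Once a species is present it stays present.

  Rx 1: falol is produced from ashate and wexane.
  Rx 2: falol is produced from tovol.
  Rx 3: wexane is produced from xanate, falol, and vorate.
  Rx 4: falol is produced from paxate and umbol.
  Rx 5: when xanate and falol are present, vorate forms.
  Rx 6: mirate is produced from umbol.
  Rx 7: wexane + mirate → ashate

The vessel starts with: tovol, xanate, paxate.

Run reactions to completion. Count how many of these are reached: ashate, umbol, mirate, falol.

1

tovol present → falol forms (Rx 2).
ashate would need wexane and mirate (Rx 7), but mirate never forms.
No rule produces umbol, and it is not given.
mirate would need umbol (Rx 6), but umbol never forms.
falol: reached.
Reached: falol — 1 of the 4.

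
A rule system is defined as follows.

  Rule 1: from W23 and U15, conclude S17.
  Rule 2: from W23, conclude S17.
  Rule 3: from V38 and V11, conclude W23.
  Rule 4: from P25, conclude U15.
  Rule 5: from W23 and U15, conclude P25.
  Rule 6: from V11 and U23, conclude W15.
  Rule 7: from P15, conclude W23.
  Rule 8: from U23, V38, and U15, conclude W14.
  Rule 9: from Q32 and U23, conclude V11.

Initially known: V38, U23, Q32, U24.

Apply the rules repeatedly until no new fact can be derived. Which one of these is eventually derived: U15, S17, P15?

Q32 and U23 hold, so V11 follows (Rule 9).
From V38 and V11, Rule 3 gives W23.
From W23, Rule 2 gives S17.
No rule produces P15, and it is not given. U15 would need P25 (Rule 4), but P25 is never established.

S17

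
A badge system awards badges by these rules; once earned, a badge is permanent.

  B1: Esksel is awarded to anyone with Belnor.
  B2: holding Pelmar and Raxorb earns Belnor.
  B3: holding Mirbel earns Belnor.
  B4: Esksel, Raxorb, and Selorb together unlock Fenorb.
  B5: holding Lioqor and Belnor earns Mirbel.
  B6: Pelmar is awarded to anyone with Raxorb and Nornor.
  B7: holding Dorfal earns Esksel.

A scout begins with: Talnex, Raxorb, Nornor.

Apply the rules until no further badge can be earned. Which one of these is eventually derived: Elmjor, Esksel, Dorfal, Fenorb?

Esksel

With Raxorb and Nornor, Pelmar is earned (B6).
With Pelmar and Raxorb, Belnor is earned (B2).
With Belnor, Esksel is earned (B1).
No rule produces Elmjor, and it is not given. No rule produces Dorfal, and it is not given. Fenorb would need Esksel, Raxorb, and Selorb (B4), but Selorb is never earned.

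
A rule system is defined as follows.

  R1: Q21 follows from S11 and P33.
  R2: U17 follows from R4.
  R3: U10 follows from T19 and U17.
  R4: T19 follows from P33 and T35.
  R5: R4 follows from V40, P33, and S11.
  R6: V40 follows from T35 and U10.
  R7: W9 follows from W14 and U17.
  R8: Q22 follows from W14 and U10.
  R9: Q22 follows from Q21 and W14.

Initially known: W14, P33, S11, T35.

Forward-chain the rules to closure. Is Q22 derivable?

Yes

S11 and P33 hold, so Q21 follows (R1).
From Q21 and W14, R9 gives Q22.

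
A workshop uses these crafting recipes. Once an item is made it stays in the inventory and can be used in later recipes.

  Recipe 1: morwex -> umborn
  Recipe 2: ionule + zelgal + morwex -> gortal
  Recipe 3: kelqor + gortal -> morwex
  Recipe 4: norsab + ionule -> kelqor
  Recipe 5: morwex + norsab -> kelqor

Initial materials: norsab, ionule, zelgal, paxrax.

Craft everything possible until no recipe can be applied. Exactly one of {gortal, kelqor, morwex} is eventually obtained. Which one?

kelqor

Using Recipe 4, norsab and ionule make kelqor.
morwex would need kelqor and gortal (Recipe 3), but gortal is never obtained. gortal would need ionule, zelgal, and morwex (Recipe 2), but morwex is never obtained.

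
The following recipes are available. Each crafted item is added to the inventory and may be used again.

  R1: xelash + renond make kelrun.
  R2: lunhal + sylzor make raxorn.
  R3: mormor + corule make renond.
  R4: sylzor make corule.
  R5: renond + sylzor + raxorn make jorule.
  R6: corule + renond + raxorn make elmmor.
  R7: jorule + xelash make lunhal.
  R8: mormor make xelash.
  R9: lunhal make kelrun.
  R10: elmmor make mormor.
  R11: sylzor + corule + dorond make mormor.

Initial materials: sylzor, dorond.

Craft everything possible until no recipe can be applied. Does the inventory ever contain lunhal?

lunhal would need jorule and xelash (R7), but jorule is never obtained.

No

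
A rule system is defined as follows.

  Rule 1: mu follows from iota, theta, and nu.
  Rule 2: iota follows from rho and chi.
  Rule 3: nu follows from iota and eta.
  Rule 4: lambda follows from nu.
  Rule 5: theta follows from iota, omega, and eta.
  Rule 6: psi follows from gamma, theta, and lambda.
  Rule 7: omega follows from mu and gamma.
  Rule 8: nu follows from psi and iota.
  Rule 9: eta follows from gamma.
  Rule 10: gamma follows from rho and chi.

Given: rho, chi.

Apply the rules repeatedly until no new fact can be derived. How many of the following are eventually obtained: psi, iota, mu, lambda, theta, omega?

2

rho and chi hold, so gamma follows (Rule 10).
rho and chi hold, so iota follows (Rule 2).
From gamma, Rule 9 gives eta.
From iota and eta, Rule 3 gives nu.
nu holds, so lambda follows (Rule 4).
psi would need gamma, theta, and lambda (Rule 6), but theta is never established.
iota: reached.
mu would need iota, theta, and nu (Rule 1), but theta is never established.
lambda: reached.
theta would need iota, omega, and eta (Rule 5), but omega is never established.
omega would need mu and gamma (Rule 7), but mu is never established.
Reached: iota and lambda — 2 of the 6.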